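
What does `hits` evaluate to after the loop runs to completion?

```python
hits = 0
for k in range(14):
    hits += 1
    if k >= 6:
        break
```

Let's trace through this code step by step.

Initialize: hits = 0
Entering loop: for k in range(14):
After iteration 1: k = 0, hits = 1
After iteration 2: k = 1, hits = 2
After iteration 3: k = 2, hits = 3
After iteration 4: k = 3, hits = 4
After iteration 5: k = 4, hits = 5
After iteration 6: k = 5, hits = 6
After iteration 7: k = 6, hits = 7
Loop ends.

Final answer: 7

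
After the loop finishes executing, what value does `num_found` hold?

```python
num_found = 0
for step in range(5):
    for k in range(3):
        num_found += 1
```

Let's trace through this code step by step.

Initialize: num_found = 0
Entering loop: for step in range(5):
After iteration 1: step = 0, num_found = 3
After iteration 2: step = 1, num_found = 6
After iteration 3: step = 2, num_found = 9
After iteration 4: step = 3, num_found = 12
After iteration 5: step = 4, num_found = 15
Loop ends.

Final answer: 15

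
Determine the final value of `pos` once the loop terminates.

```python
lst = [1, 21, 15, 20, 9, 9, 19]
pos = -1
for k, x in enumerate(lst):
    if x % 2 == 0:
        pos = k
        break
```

Let's trace through this code step by step.

Initialize: lst = [1, 21, 15, 20, 9, 9, 19]
Initialize: pos = -1
Entering loop: for k, x in enumerate(lst):
After iteration 1: k = 0, x = 1, pos = -1
After iteration 2: k = 1, x = 21, pos = -1
After iteration 3: k = 2, x = 15, pos = -1
After iteration 4: k = 3, x = 20, pos = 3
Loop ends.

Final answer: 3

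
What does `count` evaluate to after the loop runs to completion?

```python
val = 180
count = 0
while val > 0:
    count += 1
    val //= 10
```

Let's trace through this code step by step.

Initialize: val = 180
Initialize: count = 0
Entering loop: while val > 0:
After iteration 1: val = 18, count = 1
After iteration 2: val = 1, count = 2
After iteration 3: val = 0, count = 3
Loop ends.

Final answer: 3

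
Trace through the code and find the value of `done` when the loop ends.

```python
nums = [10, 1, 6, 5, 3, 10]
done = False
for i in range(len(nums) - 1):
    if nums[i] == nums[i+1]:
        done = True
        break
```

Let's trace through this code step by step.

Initialize: nums = [10, 1, 6, 5, 3, 10]
Initialize: done = False
Entering loop: for i in range(len(nums) - 1):
After iteration 1: i = 0, done = False
After iteration 2: i = 1, done = False
After iteration 3: i = 2, done = False
After iteration 4: i = 3, done = False
After iteration 5: i = 4, done = False
Loop ends.

Final answer: False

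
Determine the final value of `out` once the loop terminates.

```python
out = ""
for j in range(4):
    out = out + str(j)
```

Let's trace through this code step by step.

Initialize: out = ''
Entering loop: for j in range(4):
After iteration 1: j = 0, out = '0'
After iteration 2: j = 1, out = '01'
After iteration 3: j = 2, out = '012'
After iteration 4: j = 3, out = '0123'
Loop ends.

Final answer: '0123'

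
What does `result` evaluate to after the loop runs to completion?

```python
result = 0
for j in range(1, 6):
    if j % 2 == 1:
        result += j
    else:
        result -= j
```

Let's trace through this code step by step.

Initialize: result = 0
Entering loop: for j in range(1, 6):
After iteration 1: j = 1, result = 1
After iteration 2: j = 2, result = -1
After iteration 3: j = 3, result = 2
After iteration 4: j = 4, result = -2
After iteration 5: j = 5, result = 3
Loop ends.

Final answer: 3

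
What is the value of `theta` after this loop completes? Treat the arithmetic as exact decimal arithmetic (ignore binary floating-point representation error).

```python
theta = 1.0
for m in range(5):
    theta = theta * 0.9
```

Let's trace through this code step by step.

Initialize: theta = 1.0
Entering loop: for m in range(5):
After iteration 1: m = 0, theta = 0.9
After iteration 2: m = 1, theta = 0.81
After iteration 3: m = 2, theta = 0.729
After iteration 4: m = 3, theta = 0.6561
After iteration 5: m = 4, theta = 0.59049
Loop ends.

Final answer: 0.59049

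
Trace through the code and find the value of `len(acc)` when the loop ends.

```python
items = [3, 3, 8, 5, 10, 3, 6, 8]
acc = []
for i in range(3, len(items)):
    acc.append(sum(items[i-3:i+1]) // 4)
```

Let's trace through this code step by step.

Initialize: items = [3, 3, 8, 5, 10, 3, 6, 8]
Initialize: acc = []
Entering loop: for i in range(3, len(items)):
After iteration 1: i = 3, acc = [4]
After iteration 2: i = 4, acc = [4, 6]
After iteration 3: i = 5, acc = [4, 6, 6]
After iteration 4: i = 6, acc = [4, 6, 6, 6]
After iteration 5: i = 7, acc = [4, 6, 6, 6, 6]
Loop ends.
len(acc) = 5

Final answer: 5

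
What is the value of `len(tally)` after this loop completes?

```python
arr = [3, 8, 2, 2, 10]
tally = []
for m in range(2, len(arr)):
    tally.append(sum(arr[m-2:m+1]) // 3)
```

Let's trace through this code step by step.

Initialize: arr = [3, 8, 2, 2, 10]
Initialize: tally = []
Entering loop: for m in range(2, len(arr)):
After iteration 1: m = 2, tally = [4]
After iteration 2: m = 3, tally = [4, 4]
After iteration 3: m = 4, tally = [4, 4, 4]
Loop ends.
len(tally) = 3

Final answer: 3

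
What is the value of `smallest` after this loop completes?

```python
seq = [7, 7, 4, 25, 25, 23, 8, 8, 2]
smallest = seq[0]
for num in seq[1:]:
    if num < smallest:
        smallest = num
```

Let's trace through this code step by step.

Initialize: seq = [7, 7, 4, 25, 25, 23, 8, 8, 2]
Initialize: smallest = 7
Entering loop: for num in seq[1:]:
After iteration 1: num = 7, smallest = 7
After iteration 2: num = 4, smallest = 4
After iteration 3: num = 25, smallest = 4
After iteration 4: num = 25, smallest = 4
After iteration 5: num = 23, smallest = 4
After iteration 6: num = 8, smallest = 4
After iteration 7: num = 8, smallest = 4
After iteration 8: num = 2, smallest = 2
Loop ends.

Final answer: 2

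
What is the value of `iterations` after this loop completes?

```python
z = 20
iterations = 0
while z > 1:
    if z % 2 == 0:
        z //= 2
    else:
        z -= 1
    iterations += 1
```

Let's trace through this code step by step.

Initialize: z = 20
Initialize: iterations = 0
Entering loop: while z > 1:
After iteration 1: z = 10, iterations = 1
After iteration 2: z = 5, iterations = 2
After iteration 3: z = 4, iterations = 3
After iteration 4: z = 2, iterations = 4
After iteration 5: z = 1, iterations = 5
Loop ends.

Final answer: 5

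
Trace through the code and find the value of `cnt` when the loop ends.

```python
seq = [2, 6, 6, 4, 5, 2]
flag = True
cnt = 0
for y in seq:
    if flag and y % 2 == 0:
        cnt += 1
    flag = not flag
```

Let's trace through this code step by step.

Initialize: seq = [2, 6, 6, 4, 5, 2]
Initialize: flag = True
Initialize: cnt = 0
Entering loop: for y in seq:
After iteration 1: y = 2, flag = False, cnt = 1
After iteration 2: y = 6, flag = True, cnt = 1
After iteration 3: y = 6, flag = False, cnt = 2
After iteration 4: y = 4, flag = True, cnt = 2
After iteration 5: y = 5, flag = False, cnt = 2
After iteration 6: y = 2, flag = True, cnt = 2
Loop ends.

Final answer: 2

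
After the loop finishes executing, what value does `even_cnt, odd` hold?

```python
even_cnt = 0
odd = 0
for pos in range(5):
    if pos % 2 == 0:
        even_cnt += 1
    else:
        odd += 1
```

Let's trace through this code step by step.

Initialize: even_cnt = 0
Initialize: odd = 0
Entering loop: for pos in range(5):
After iteration 1: pos = 0, even_cnt = 1, odd = 0
After iteration 2: pos = 1, even_cnt = 1, odd = 1
After iteration 3: pos = 2, even_cnt = 2, odd = 1
After iteration 4: pos = 3, even_cnt = 2, odd = 2
After iteration 5: pos = 4, even_cnt = 3, odd = 2
Loop ends.

Final answer: 3, 2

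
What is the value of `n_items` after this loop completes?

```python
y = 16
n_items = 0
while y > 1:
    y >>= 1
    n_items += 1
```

Let's trace through this code step by step.

Initialize: y = 16
Initialize: n_items = 0
Entering loop: while y > 1:
After iteration 1: y = 8, n_items = 1
After iteration 2: y = 4, n_items = 2
After iteration 3: y = 2, n_items = 3
After iteration 4: y = 1, n_items = 4
Loop ends.

Final answer: 4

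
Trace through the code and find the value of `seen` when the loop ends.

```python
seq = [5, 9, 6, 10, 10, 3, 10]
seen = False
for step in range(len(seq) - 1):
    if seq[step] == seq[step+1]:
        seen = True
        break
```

Let's trace through this code step by step.

Initialize: seq = [5, 9, 6, 10, 10, 3, 10]
Initialize: seen = False
Entering loop: for step in range(len(seq) - 1):
After iteration 1: step = 0, seen = False
After iteration 2: step = 1, seen = False
After iteration 3: step = 2, seen = False
After iteration 4: step = 3, seen = True
Loop ends.

Final answer: True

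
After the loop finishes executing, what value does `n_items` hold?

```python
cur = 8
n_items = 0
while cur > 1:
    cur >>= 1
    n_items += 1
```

Let's trace through this code step by step.

Initialize: cur = 8
Initialize: n_items = 0
Entering loop: while cur > 1:
After iteration 1: cur = 4, n_items = 1
After iteration 2: cur = 2, n_items = 2
After iteration 3: cur = 1, n_items = 3
Loop ends.

Final answer: 3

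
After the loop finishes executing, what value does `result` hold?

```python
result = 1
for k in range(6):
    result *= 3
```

Let's trace through this code step by step.

Initialize: result = 1
Entering loop: for k in range(6):
After iteration 1: k = 0, result = 3
After iteration 2: k = 1, result = 9
After iteration 3: k = 2, result = 27
After iteration 4: k = 3, result = 81
After iteration 5: k = 4, result = 243
After iteration 6: k = 5, result = 729
Loop ends.

Final answer: 729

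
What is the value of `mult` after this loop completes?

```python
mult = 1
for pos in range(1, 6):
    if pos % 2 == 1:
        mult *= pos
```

Let's trace through this code step by step.

Initialize: mult = 1
Entering loop: for pos in range(1, 6):
After iteration 1: pos = 1, mult = 1
After iteration 2: pos = 2, mult = 1
After iteration 3: pos = 3, mult = 3
After iteration 4: pos = 4, mult = 3
After iteration 5: pos = 5, mult = 15
Loop ends.

Final answer: 15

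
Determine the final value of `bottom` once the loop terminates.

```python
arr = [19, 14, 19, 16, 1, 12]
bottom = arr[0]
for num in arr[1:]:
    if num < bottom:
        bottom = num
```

Let's trace through this code step by step.

Initialize: arr = [19, 14, 19, 16, 1, 12]
Initialize: bottom = 19
Entering loop: for num in arr[1:]:
After iteration 1: num = 14, bottom = 14
After iteration 2: num = 19, bottom = 14
After iteration 3: num = 16, bottom = 14
After iteration 4: num = 1, bottom = 1
After iteration 5: num = 12, bottom = 1
Loop ends.

Final answer: 1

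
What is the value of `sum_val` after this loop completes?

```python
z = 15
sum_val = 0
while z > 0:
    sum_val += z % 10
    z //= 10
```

Let's trace through this code step by step.

Initialize: z = 15
Initialize: sum_val = 0
Entering loop: while z > 0:
After iteration 1: z = 1, sum_val = 5
After iteration 2: z = 0, sum_val = 6
Loop ends.

Final answer: 6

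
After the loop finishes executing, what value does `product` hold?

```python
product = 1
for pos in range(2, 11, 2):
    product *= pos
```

Let's trace through this code step by step.

Initialize: product = 1
Entering loop: for pos in range(2, 11, 2):
After iteration 1: pos = 2, product = 2
After iteration 2: pos = 4, product = 8
After iteration 3: pos = 6, product = 48
After iteration 4: pos = 8, product = 384
After iteration 5: pos = 10, product = 3840
Loop ends.

Final answer: 3840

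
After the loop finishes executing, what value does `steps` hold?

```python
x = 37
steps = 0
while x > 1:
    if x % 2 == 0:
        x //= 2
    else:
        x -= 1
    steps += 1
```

Let's trace through this code step by step.

Initialize: x = 37
Initialize: steps = 0
Entering loop: while x > 1:
After iteration 1: x = 36, steps = 1
After iteration 2: x = 18, steps = 2
After iteration 3: x = 9, steps = 3
After iteration 4: x = 8, steps = 4
After iteration 5: x = 4, steps = 5
After iteration 6: x = 2, steps = 6
After iteration 7: x = 1, steps = 7
Loop ends.

Final answer: 7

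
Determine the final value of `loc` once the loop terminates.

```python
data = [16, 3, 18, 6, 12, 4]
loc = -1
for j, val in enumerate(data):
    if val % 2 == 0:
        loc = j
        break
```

Let's trace through this code step by step.

Initialize: data = [16, 3, 18, 6, 12, 4]
Initialize: loc = -1
Entering loop: for j, val in enumerate(data):
After iteration 1: j = 0, val = 16, loc = 0
Loop ends.

Final answer: 0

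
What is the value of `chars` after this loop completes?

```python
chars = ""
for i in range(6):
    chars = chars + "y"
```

Let's trace through this code step by step.

Initialize: chars = ''
Entering loop: for i in range(6):
After iteration 1: i = 0, chars = 'y'
After iteration 2: i = 1, chars = 'yy'
After iteration 3: i = 2, chars = 'yyy'
After iteration 4: i = 3, chars = 'yyyy'
After iteration 5: i = 4, chars = 'yyyyy'
After iteration 6: i = 5, chars = 'yyyyyy'
Loop ends.

Final answer: 'yyyyyy'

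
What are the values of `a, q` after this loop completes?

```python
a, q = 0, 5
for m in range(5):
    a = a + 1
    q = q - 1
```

Let's trace through this code step by step.

Initialize: a = 0
Initialize: q = 5
Entering loop: for m in range(5):
After iteration 1: m = 0, a = 1, q = 4
After iteration 2: m = 1, a = 2, q = 3
After iteration 3: m = 2, a = 3, q = 2
After iteration 4: m = 3, a = 4, q = 1
After iteration 5: m = 4, a = 5, q = 0
Loop ends.

Final answer: 5, 0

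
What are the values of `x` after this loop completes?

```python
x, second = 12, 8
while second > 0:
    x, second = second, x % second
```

Let's trace through this code step by step.

Initialize: x = 12
Initialize: second = 8
Entering loop: while second > 0:
After iteration 1: x = 8, second = 4
After iteration 2: x = 4, second = 0
Loop ends.

Final answer: 4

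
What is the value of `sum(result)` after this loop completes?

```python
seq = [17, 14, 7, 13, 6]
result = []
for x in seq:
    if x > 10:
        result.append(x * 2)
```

Let's trace through this code step by step.

Initialize: seq = [17, 14, 7, 13, 6]
Initialize: result = []
Entering loop: for x in seq:
After iteration 1: x = 17, result = [34]
After iteration 2: x = 14, result = [34, 28]
After iteration 3: x = 7, result = [34, 28]
After iteration 4: x = 13, result = [34, 28, 26]
After iteration 5: x = 6, result = [34, 28, 26]
Loop ends.
sum(result) = 88

Final answer: 88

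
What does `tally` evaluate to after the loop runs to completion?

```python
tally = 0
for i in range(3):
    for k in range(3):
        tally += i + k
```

Let's trace through this code step by step.

Initialize: tally = 0
Entering loop: for i in range(3):
After iteration 1: i = 0, tally = 3
After iteration 2: i = 1, tally = 9
After iteration 3: i = 2, tally = 18
Loop ends.

Final answer: 18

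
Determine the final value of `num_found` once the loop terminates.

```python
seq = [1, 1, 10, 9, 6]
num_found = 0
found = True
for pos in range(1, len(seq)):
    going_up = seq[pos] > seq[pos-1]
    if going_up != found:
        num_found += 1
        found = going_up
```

Let's trace through this code step by step.

Initialize: seq = [1, 1, 10, 9, 6]
Initialize: num_found = 0
Initialize: found = True
Entering loop: for pos in range(1, len(seq)):
After iteration 1: pos = 1, num_found = 1, found = False, going_up = False
After iteration 2: pos = 2, num_found = 2, found = True, going_up = True
After iteration 3: pos = 3, num_found = 3, found = False, going_up = False
After iteration 4: pos = 4, num_found = 3, found = False, going_up = False
Loop ends.

Final answer: 3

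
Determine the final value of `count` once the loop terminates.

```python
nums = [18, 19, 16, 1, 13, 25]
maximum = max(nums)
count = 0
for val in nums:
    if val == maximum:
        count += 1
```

Let's trace through this code step by step.

Initialize: nums = [18, 19, 16, 1, 13, 25]
Initialize: maximum = 25
Initialize: count = 0
Entering loop: for val in nums:
After iteration 1: val = 18, count = 0
After iteration 2: val = 19, count = 0
After iteration 3: val = 16, count = 0
After iteration 4: val = 1, count = 0
After iteration 5: val = 13, count = 0
After iteration 6: val = 25, count = 1
Loop ends.

Final answer: 1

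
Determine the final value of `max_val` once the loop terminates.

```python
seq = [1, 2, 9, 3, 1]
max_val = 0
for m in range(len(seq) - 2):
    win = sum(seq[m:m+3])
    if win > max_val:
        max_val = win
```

Let's trace through this code step by step.

Initialize: seq = [1, 2, 9, 3, 1]
Initialize: max_val = 0
Entering loop: for m in range(len(seq) - 2):
After iteration 1: m = 0, max_val = 12, win = 12
After iteration 2: m = 1, max_val = 14, win = 14
After iteration 3: m = 2, max_val = 14, win = 13
Loop ends.

Final answer: 14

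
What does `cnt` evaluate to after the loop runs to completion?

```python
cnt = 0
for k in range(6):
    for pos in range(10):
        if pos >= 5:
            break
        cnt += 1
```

Let's trace through this code step by step.

Initialize: cnt = 0
Entering loop: for k in range(6):
After iteration 1: k = 0, cnt = 5
After iteration 2: k = 1, cnt = 10
After iteration 3: k = 2, cnt = 15
After iteration 4: k = 3, cnt = 20
After iteration 5: k = 4, cnt = 25
After iteration 6: k = 5, cnt = 30
Loop ends.

Final answer: 30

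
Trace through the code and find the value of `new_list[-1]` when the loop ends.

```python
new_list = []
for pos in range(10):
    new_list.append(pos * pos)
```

Let's trace through this code step by step.

Initialize: new_list = []
Entering loop: for pos in range(10):
After iteration 1: pos = 0, new_list = [0]
After iteration 2: pos = 1, new_list = [0, 1]
After iteration 3: pos = 2, new_list = [0, 1, 4]
After iteration 4: pos = 3, new_list = [0, 1, 4, 9]
After iteration 5: pos = 4, new_list = [0, 1, 4, 9, 16]
After iteration 6: pos = 5, new_list = [0, 1, 4, 9, 16, 25]
After iteration 7: pos = 6, new_list = [0, 1, 4, 9, 16, 25, 36]
After iteration 8: pos = 7, new_list = [0, 1, 4, 9, 16, 25, 36, 49]
After iteration 9: pos = 8, new_list = [0, 1, 4, 9, 16, 25, 36, 49, 64]
After iteration 10: pos = 9, new_list = [0, 1, 4, 9, 16, 25, 36, 49, 64, 81]
Loop ends.
new_list[-1] = 81

Final answer: 81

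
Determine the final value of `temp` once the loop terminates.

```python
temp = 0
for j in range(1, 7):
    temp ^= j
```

Let's trace through this code step by step.

Initialize: temp = 0
Entering loop: for j in range(1, 7):
After iteration 1: j = 1, temp = 1
After iteration 2: j = 2, temp = 3
After iteration 3: j = 3, temp = 0
After iteration 4: j = 4, temp = 4
After iteration 5: j = 5, temp = 1
After iteration 6: j = 6, temp = 7
Loop ends.

Final answer: 7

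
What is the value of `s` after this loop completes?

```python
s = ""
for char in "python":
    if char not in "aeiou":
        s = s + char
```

Let's trace through this code step by step.

Initialize: s = ''
Entering loop: for char in "python":
After iteration 1: char = 'p', s = 'p'
After iteration 2: char = 'y', s = 'py'
After iteration 3: char = 't', s = 'pyt'
After iteration 4: char = 'h', s = 'pyth'
After iteration 5: char = 'o', s = 'pyth'
After iteration 6: char = 'n', s = 'pythn'
Loop ends.

Final answer: 'pythn'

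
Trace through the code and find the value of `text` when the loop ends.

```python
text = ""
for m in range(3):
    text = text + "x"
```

Let's trace through this code step by step.

Initialize: text = ''
Entering loop: for m in range(3):
After iteration 1: m = 0, text = 'x'
After iteration 2: m = 1, text = 'xx'
After iteration 3: m = 2, text = 'xxx'
Loop ends.

Final answer: 'xxx'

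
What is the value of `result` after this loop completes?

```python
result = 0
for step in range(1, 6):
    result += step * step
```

Let's trace through this code step by step.

Initialize: result = 0
Entering loop: for step in range(1, 6):
After iteration 1: step = 1, result = 1
After iteration 2: step = 2, result = 5
After iteration 3: step = 3, result = 14
After iteration 4: step = 4, result = 30
After iteration 5: step = 5, result = 55
Loop ends.

Final answer: 55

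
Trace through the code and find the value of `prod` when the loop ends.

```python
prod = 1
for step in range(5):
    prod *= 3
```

Let's trace through this code step by step.

Initialize: prod = 1
Entering loop: for step in range(5):
After iteration 1: step = 0, prod = 3
After iteration 2: step = 1, prod = 9
After iteration 3: step = 2, prod = 27
After iteration 4: step = 3, prod = 81
After iteration 5: step = 4, prod = 243
Loop ends.

Final answer: 243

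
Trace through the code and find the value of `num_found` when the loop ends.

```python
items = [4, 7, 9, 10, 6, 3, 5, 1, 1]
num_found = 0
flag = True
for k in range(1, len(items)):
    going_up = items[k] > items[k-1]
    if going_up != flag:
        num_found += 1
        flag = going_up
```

Let's trace through this code step by step.

Initialize: items = [4, 7, 9, 10, 6, 3, 5, 1, 1]
Initialize: num_found = 0
Initialize: flag = True
Entering loop: for k in range(1, len(items)):
After iteration 1: k = 1, num_found = 0, flag = True, going_up = True
After iteration 2: k = 2, num_found = 0, flag = True, going_up = True
After iteration 3: k = 3, num_found = 0, flag = True, going_up = True
After iteration 4: k = 4, num_found = 1, flag = False, going_up = False
After iteration 5: k = 5, num_found = 1, flag = False, going_up = False
After iteration 6: k = 6, num_found = 2, flag = True, going_up = True
After iteration 7: k = 7, num_found = 3, flag = False, going_up = False
After iteration 8: k = 8, num_found = 3, flag = False, going_up = False
Loop ends.

Final answer: 3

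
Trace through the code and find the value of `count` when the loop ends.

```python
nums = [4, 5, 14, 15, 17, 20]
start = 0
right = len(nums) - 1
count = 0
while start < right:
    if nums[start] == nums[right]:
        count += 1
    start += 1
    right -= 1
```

Let's trace through this code step by step.

Initialize: nums = [4, 5, 14, 15, 17, 20]
Initialize: start = 0
Initialize: right = 5
Initialize: count = 0
Entering loop: while start < right:
After iteration 1: start = 1, right = 4, count = 0
After iteration 2: start = 2, right = 3, count = 0
After iteration 3: start = 3, right = 2, count = 0
Loop ends.

Final answer: 0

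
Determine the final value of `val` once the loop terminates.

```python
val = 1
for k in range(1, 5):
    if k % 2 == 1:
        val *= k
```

Let's trace through this code step by step.

Initialize: val = 1
Entering loop: for k in range(1, 5):
After iteration 1: k = 1, val = 1
After iteration 2: k = 2, val = 1
After iteration 3: k = 3, val = 3
After iteration 4: k = 4, val = 3
Loop ends.

Final answer: 3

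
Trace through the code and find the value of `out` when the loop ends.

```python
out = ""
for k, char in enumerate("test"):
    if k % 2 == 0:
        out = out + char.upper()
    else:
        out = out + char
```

Let's trace through this code step by step.

Initialize: out = ''
Entering loop: for k, char in enumerate("test"):
After iteration 1: k = 0, char = 't', out = 'T'
After iteration 2: k = 1, char = 'e', out = 'Te'
After iteration 3: k = 2, char = 's', out = 'TeS'
After iteration 4: k = 3, char = 't', out = 'TeSt'
Loop ends.

Final answer: 'TeSt'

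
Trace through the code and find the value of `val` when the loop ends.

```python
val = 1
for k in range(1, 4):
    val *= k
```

Let's trace through this code step by step.

Initialize: val = 1
Entering loop: for k in range(1, 4):
After iteration 1: k = 1, val = 1
After iteration 2: k = 2, val = 2
After iteration 3: k = 3, val = 6
Loop ends.

Final answer: 6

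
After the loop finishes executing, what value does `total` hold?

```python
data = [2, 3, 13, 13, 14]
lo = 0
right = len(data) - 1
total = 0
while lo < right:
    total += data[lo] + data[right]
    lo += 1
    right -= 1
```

Let's trace through this code step by step.

Initialize: data = [2, 3, 13, 13, 14]
Initialize: lo = 0
Initialize: right = 4
Initialize: total = 0
Entering loop: while lo < right:
After iteration 1: lo = 1, right = 3, total = 16
After iteration 2: lo = 2, right = 2, total = 32
Loop ends.

Final answer: 32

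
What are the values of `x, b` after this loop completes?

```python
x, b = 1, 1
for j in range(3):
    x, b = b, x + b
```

Let's trace through this code step by step.

Initialize: x = 1
Initialize: b = 1
Entering loop: for j in range(3):
After iteration 1: j = 0, x = 1, b = 2
After iteration 2: j = 1, x = 2, b = 3
After iteration 3: j = 2, x = 3, b = 5
Loop ends.

Final answer: 3, 5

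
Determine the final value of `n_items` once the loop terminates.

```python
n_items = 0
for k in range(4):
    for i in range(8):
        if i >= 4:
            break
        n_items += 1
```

Let's trace through this code step by step.

Initialize: n_items = 0
Entering loop: for k in range(4):
After iteration 1: k = 0, n_items = 4
After iteration 2: k = 1, n_items = 8
After iteration 3: k = 2, n_items = 12
After iteration 4: k = 3, n_items = 16
Loop ends.

Final answer: 16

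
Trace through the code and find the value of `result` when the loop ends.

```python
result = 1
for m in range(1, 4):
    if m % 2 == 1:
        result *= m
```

Let's trace through this code step by step.

Initialize: result = 1
Entering loop: for m in range(1, 4):
After iteration 1: m = 1, result = 1
After iteration 2: m = 2, result = 1
After iteration 3: m = 3, result = 3
Loop ends.

Final answer: 3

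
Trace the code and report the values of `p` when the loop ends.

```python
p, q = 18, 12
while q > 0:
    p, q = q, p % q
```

Let's trace through this code step by step.

Initialize: p = 18
Initialize: q = 12
Entering loop: while q > 0:
After iteration 1: p = 12, q = 6
After iteration 2: p = 6, q = 0
Loop ends.

Final answer: 6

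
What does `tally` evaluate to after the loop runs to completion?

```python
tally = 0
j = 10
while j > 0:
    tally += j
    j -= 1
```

Let's trace through this code step by step.

Initialize: tally = 0
Initialize: j = 10
Entering loop: while j > 0:
After iteration 1: tally = 10, j = 9
After iteration 2: tally = 19, j = 8
After iteration 3: tally = 27, j = 7
After iteration 4: tally = 34, j = 6
After iteration 5: tally = 40, j = 5
After iteration 6: tally = 45, j = 4
After iteration 7: tally = 49, j = 3
After iteration 8: tally = 52, j = 2
After iteration 9: tally = 54, j = 1
After iteration 10: tally = 55, j = 0
Loop ends.

Final answer: 55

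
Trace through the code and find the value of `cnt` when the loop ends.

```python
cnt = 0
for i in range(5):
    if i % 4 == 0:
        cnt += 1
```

Let's trace through this code step by step.

Initialize: cnt = 0
Entering loop: for i in range(5):
After iteration 1: i = 0, cnt = 1
After iteration 2: i = 1, cnt = 1
After iteration 3: i = 2, cnt = 1
After iteration 4: i = 3, cnt = 1
After iteration 5: i = 4, cnt = 2
Loop ends.

Final answer: 2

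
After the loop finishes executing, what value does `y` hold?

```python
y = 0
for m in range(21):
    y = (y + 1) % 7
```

Let's trace through this code step by step.

Initialize: y = 0
Entering loop: for m in range(21):
After iteration 1: m = 0, y = 1
After iteration 2: m = 1, y = 2
After iteration 3: m = 2, y = 3
After iteration 4: m = 3, y = 4
After iteration 5: m = 4, y = 5
After iteration 6: m = 5, y = 6
After iteration 7: m = 6, y = 0
After iteration 8: m = 7, y = 1
After iteration 9: m = 8, y = 2
After iteration 10: m = 9, y = 3
After iteration 11: m = 10, y = 4
After iteration 12: m = 11, y = 5
After iteration 13: m = 12, y = 6
After iteration 14: m = 13, y = 0
After iteration 15: m = 14, y = 1
After iteration 16: m = 15, y = 2
After iteration 17: m = 16, y = 3
After iteration 18: m = 17, y = 4
After iteration 19: m = 18, y = 5
After iteration 20: m = 19, y = 6
After iteration 21: m = 20, y = 0
Loop ends.

Final answer: 0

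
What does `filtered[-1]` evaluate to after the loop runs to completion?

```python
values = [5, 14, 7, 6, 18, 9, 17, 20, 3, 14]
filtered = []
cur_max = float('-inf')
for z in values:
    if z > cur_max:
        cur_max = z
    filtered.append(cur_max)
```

Let's trace through this code step by step.

Initialize: values = [5, 14, 7, 6, 18, 9, 17, 20, 3, 14]
Initialize: filtered = []
Initialize: cur_max = -inf
Entering loop: for z in values:
After iteration 1: z = 5, filtered = [5], cur_max = 5
After iteration 2: z = 14, filtered = [5, 14], cur_max = 14
After iteration 3: z = 7, filtered = [5, 14, 14], cur_max = 14
After iteration 4: z = 6, filtered = [5, 14, 14, 14], cur_max = 14
After iteration 5: z = 18, filtered = [5, 14, 14, 14, 18], cur_max = 18
After iteration 6: z = 9, filtered = [5, 14, 14, 14, 18, 18], cur_max = 18
After iteration 7: z = 17, filtered = [5, 14, 14, 14, 18, 18, 18], cur_max = 18
After iteration 8: z = 20, filtered = [5, 14, 14, 14, 18, 18, 18, 20], cur_max = 20
After iteration 9: z = 3, filtered = [5, 14, 14, 14, 18, 18, 18, 20, 20], cur_max = 20
After iteration 10: z = 14, filtered = [5, 14, 14, 14, 18, 18, 18, 20, 20, 20], cur_max = 20
Loop ends.
filtered[-1] = 20

Final answer: 20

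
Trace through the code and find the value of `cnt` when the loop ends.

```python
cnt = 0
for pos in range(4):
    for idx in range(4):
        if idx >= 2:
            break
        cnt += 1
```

Let's trace through this code step by step.

Initialize: cnt = 0
Entering loop: for pos in range(4):
After iteration 1: pos = 0, cnt = 2
After iteration 2: pos = 1, cnt = 4
After iteration 3: pos = 2, cnt = 6
After iteration 4: pos = 3, cnt = 8
Loop ends.

Final answer: 8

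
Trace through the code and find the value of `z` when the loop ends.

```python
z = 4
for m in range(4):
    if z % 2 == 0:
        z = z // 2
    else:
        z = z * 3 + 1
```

Let's trace through this code step by step.

Initialize: z = 4
Entering loop: for m in range(4):
After iteration 1: m = 0, z = 2
After iteration 2: m = 1, z = 1
After iteration 3: m = 2, z = 4
After iteration 4: m = 3, z = 2
Loop ends.

Final answer: 2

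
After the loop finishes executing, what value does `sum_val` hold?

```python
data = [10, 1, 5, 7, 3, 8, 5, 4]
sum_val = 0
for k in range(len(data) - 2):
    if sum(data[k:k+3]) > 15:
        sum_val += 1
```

Let's trace through this code step by step.

Initialize: data = [10, 1, 5, 7, 3, 8, 5, 4]
Initialize: sum_val = 0
Entering loop: for k in range(len(data) - 2):
After iteration 1: k = 0, sum_val = 1
After iteration 2: k = 1, sum_val = 1
After iteration 3: k = 2, sum_val = 1
After iteration 4: k = 3, sum_val = 2
After iteration 5: k = 4, sum_val = 3
After iteration 6: k = 5, sum_val = 4
Loop ends.

Final answer: 4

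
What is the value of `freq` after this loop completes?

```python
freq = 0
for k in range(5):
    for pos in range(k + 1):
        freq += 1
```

Let's trace through this code step by step.

Initialize: freq = 0
Entering loop: for k in range(5):
After iteration 1: k = 0, freq = 1, pos = 0
After iteration 2: k = 1, freq = 3, pos = 1
After iteration 3: k = 2, freq = 6, pos = 2
After iteration 4: k = 3, freq = 10, pos = 3
After iteration 5: k = 4, freq = 15, pos = 4
Loop ends.

Final answer: 15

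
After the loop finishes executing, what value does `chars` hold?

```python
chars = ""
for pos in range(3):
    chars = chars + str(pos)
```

Let's trace through this code step by step.

Initialize: chars = ''
Entering loop: for pos in range(3):
After iteration 1: pos = 0, chars = '0'
After iteration 2: pos = 1, chars = '01'
After iteration 3: pos = 2, chars = '012'
Loop ends.

Final answer: '012'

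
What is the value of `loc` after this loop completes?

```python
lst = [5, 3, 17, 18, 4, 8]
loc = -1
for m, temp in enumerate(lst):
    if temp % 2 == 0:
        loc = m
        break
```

Let's trace through this code step by step.

Initialize: lst = [5, 3, 17, 18, 4, 8]
Initialize: loc = -1
Entering loop: for m, temp in enumerate(lst):
After iteration 1: m = 0, temp = 5, loc = -1
After iteration 2: m = 1, temp = 3, loc = -1
After iteration 3: m = 2, temp = 17, loc = -1
After iteration 4: m = 3, temp = 18, loc = 3
Loop ends.

Final answer: 3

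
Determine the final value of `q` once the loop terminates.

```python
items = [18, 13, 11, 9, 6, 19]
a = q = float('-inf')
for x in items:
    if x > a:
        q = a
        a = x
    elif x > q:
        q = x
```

Let's trace through this code step by step.

Initialize: items = [18, 13, 11, 9, 6, 19]
Initialize: a = -inf
Initialize: q = -inf
Entering loop: for x in items:
After iteration 1: x = 18, a = 18, q = -inf
After iteration 2: x = 13, a = 18, q = 13
After iteration 3: x = 11, a = 18, q = 13
After iteration 4: x = 9, a = 18, q = 13
After iteration 5: x = 6, a = 18, q = 13
After iteration 6: x = 19, a = 19, q = 18
Loop ends.

Final answer: 18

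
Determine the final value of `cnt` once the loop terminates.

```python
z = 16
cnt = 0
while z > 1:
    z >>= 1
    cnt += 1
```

Let's trace through this code step by step.

Initialize: z = 16
Initialize: cnt = 0
Entering loop: while z > 1:
After iteration 1: z = 8, cnt = 1
After iteration 2: z = 4, cnt = 2
After iteration 3: z = 2, cnt = 3
After iteration 4: z = 1, cnt = 4
Loop ends.

Final answer: 4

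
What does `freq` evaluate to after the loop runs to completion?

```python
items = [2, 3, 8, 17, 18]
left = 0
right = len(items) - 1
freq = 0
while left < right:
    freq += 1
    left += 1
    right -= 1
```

Let's trace through this code step by step.

Initialize: items = [2, 3, 8, 17, 18]
Initialize: left = 0
Initialize: right = 4
Initialize: freq = 0
Entering loop: while left < right:
After iteration 1: left = 1, right = 3, freq = 1
After iteration 2: left = 2, right = 2, freq = 2
Loop ends.

Final answer: 2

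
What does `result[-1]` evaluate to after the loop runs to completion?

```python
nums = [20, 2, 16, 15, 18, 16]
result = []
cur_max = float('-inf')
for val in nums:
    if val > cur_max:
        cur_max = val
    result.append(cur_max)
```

Let's trace through this code step by step.

Initialize: nums = [20, 2, 16, 15, 18, 16]
Initialize: result = []
Initialize: cur_max = -inf
Entering loop: for val in nums:
After iteration 1: val = 20, result = [20], cur_max = 20
After iteration 2: val = 2, result = [20, 20], cur_max = 20
After iteration 3: val = 16, result = [20, 20, 20], cur_max = 20
After iteration 4: val = 15, result = [20, 20, 20, 20], cur_max = 20
After iteration 5: val = 18, result = [20, 20, 20, 20, 20], cur_max = 20
After iteration 6: val = 16, result = [20, 20, 20, 20, 20, 20], cur_max = 20
Loop ends.
result[-1] = 20

Final answer: 20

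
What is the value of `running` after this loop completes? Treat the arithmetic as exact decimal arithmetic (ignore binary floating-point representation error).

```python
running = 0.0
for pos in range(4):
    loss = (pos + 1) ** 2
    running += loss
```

Let's trace through this code step by step.

Initialize: running = 0.0
Entering loop: for pos in range(4):
After iteration 1: pos = 0, running = 1.0, loss = 1
After iteration 2: pos = 1, running = 5.0, loss = 4
After iteration 3: pos = 2, running = 14.0, loss = 9
After iteration 4: pos = 3, running = 30.0, loss = 16
Loop ends.

Final answer: 30.0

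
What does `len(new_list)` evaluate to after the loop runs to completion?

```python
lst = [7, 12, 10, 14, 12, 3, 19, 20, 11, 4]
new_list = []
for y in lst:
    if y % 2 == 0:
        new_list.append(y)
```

Let's trace through this code step by step.

Initialize: lst = [7, 12, 10, 14, 12, 3, 19, 20, 11, 4]
Initialize: new_list = []
Entering loop: for y in lst:
After iteration 1: y = 7, new_list = []
After iteration 2: y = 12, new_list = [12]
After iteration 3: y = 10, new_list = [12, 10]
After iteration 4: y = 14, new_list = [12, 10, 14]
After iteration 5: y = 12, new_list = [12, 10, 14, 12]
After iteration 6: y = 3, new_list = [12, 10, 14, 12]
After iteration 7: y = 19, new_list = [12, 10, 14, 12]
After iteration 8: y = 20, new_list = [12, 10, 14, 12, 20]
After iteration 9: y = 11, new_list = [12, 10, 14, 12, 20]
After iteration 10: y = 4, new_list = [12, 10, 14, 12, 20, 4]
Loop ends.
len(new_list) = 6

Final answer: 6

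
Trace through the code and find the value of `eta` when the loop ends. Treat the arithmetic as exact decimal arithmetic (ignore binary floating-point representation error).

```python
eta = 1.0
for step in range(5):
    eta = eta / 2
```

Let's trace through this code step by step.

Initialize: eta = 1.0
Entering loop: for step in range(5):
After iteration 1: step = 0, eta = 0.5
After iteration 2: step = 1, eta = 0.25
After iteration 3: step = 2, eta = 0.125
After iteration 4: step = 3, eta = 0.0625
After iteration 5: step = 4, eta = 0.03125
Loop ends.

Final answer: 0.03125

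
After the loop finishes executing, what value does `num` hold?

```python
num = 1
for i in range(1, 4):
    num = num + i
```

Let's trace through this code step by step.

Initialize: num = 1
Entering loop: for i in range(1, 4):
After iteration 1: i = 1, num = 2
After iteration 2: i = 2, num = 4
After iteration 3: i = 3, num = 7
Loop ends.

Final answer: 7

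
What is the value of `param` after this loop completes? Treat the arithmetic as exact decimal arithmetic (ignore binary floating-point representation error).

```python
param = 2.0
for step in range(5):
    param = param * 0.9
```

Let's trace through this code step by step.

Initialize: param = 2.0
Entering loop: for step in range(5):
After iteration 1: step = 0, param = 1.8
After iteration 2: step = 1, param = 1.62
After iteration 3: step = 2, param = 1.458
After iteration 4: step = 3, param = 1.3122
After iteration 5: step = 4, param = 1.18098
Loop ends.

Final answer: 1.18098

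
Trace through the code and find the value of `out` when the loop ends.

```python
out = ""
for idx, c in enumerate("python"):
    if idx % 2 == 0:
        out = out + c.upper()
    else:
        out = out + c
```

Let's trace through this code step by step.

Initialize: out = ''
Entering loop: for idx, c in enumerate("python"):
After iteration 1: idx = 0, c = 'p', out = 'P'
After iteration 2: idx = 1, c = 'y', out = 'Py'
After iteration 3: idx = 2, c = 't', out = 'PyT'
After iteration 4: idx = 3, c = 'h', out = 'PyTh'
After iteration 5: idx = 4, c = 'o', out = 'PyThO'
After iteration 6: idx = 5, c = 'n', out = 'PyThOn'
Loop ends.

Final answer: 'PyThOn'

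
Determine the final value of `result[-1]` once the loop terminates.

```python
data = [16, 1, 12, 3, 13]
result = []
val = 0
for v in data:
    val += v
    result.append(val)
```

Let's trace through this code step by step.

Initialize: data = [16, 1, 12, 3, 13]
Initialize: result = []
Initialize: val = 0
Entering loop: for v in data:
After iteration 1: v = 16, result = [16], val = 16
After iteration 2: v = 1, result = [16, 17], val = 17
After iteration 3: v = 12, result = [16, 17, 29], val = 29
After iteration 4: v = 3, result = [16, 17, 29, 32], val = 32
After iteration 5: v = 13, result = [16, 17, 29, 32, 45], val = 45
Loop ends.
result[-1] = 45

Final answer: 45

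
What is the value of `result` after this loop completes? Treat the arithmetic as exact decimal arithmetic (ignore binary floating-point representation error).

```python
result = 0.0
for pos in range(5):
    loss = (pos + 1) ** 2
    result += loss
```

Let's trace through this code step by step.

Initialize: result = 0.0
Entering loop: for pos in range(5):
After iteration 1: pos = 0, result = 1.0, loss = 1
After iteration 2: pos = 1, result = 5.0, loss = 4
After iteration 3: pos = 2, result = 14.0, loss = 9
After iteration 4: pos = 3, result = 30.0, loss = 16
After iteration 5: pos = 4, result = 55.0, loss = 25
Loop ends.

Final answer: 55.0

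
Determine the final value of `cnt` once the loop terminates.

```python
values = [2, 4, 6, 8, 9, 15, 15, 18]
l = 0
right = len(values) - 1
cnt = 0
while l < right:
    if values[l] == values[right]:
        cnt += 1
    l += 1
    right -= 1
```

Let's trace through this code step by step.

Initialize: values = [2, 4, 6, 8, 9, 15, 15, 18]
Initialize: l = 0
Initialize: right = 7
Initialize: cnt = 0
Entering loop: while l < right:
After iteration 1: l = 1, right = 6, cnt = 0
After iteration 2: l = 2, right = 5, cnt = 0
After iteration 3: l = 3, right = 4, cnt = 0
After iteration 4: l = 4, right = 3, cnt = 0
Loop ends.

Final answer: 0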